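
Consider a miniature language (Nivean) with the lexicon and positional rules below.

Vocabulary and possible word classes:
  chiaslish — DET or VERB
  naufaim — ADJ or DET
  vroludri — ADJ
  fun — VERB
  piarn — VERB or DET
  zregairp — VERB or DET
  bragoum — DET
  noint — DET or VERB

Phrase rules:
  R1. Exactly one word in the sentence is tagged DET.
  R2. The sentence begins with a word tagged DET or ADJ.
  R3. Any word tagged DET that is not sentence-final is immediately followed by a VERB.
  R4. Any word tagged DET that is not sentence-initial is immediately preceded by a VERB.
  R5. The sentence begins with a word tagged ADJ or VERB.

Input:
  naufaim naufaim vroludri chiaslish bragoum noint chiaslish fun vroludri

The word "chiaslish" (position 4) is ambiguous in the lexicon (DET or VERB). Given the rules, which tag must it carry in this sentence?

Candidates per position — 1:naufaim {ADJ,DET}; 2:naufaim {ADJ,DET}; 3:vroludri {ADJ}; 4:chiaslish {DET,VERB}; 5:bragoum {DET}; 6:noint {DET,VERB}; 7:chiaslish {DET,VERB}; 8:fun {VERB}; 9:vroludri {ADJ}.
At position 1, choosing DET makes rule 1 impossible to satisfy; hence ADJ.
At position 2, choosing DET makes rule 1 impossible to satisfy; hence ADJ.
At position 4, choosing DET makes rule 1 impossible to satisfy; hence VERB.
At position 6, choosing DET makes rule 1 impossible to satisfy; hence VERB.
At position 7, choosing DET makes rule 1 impossible to satisfy; hence VERB.
So the tagging must be: ADJ ADJ ADJ VERB DET VERB VERB VERB ADJ.
Check: rule 1 ✓; rule 2 ✓; rule 3 ✓; rule 4 ✓; rule 5 ✓.

VERB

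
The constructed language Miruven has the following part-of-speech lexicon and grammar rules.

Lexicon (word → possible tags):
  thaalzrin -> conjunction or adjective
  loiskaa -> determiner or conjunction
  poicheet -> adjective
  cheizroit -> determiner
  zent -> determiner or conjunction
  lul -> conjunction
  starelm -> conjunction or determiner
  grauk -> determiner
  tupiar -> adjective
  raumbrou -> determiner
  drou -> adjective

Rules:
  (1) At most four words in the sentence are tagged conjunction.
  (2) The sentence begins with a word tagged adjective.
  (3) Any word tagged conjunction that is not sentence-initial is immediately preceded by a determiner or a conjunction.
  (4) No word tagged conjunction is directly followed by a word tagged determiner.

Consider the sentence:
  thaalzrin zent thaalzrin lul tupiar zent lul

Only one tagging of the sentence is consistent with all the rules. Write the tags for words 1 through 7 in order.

adjective determiner conjunction conjunction adjective determiner conjunction

Candidates per position — 1:thaalzrin {conjunction,adjective}; 2:zent {determiner,conjunction}; 3:thaalzrin {conjunction,adjective}; 4:lul {conjunction}; 5:tupiar {adjective}; 6:zent {determiner,conjunction}; 7:lul {conjunction}.
Position 1: tagging it conjunction would leave rule 2 unsatisfiable, so it must be adjective.
Position 2: tagging it conjunction would leave rule 3 unsatisfiable, so it must be determiner.
Position 3: tagging it adjective would leave rule 3 unsatisfiable, so it must be conjunction.
Position 6: tagging it conjunction would leave rule 3 unsatisfiable, so it must be determiner.
That leaves exactly one tagging: adjective determiner conjunction conjunction adjective determiner conjunction.
Verifying each rule — rule 1 ✓; rule 2 ✓; rule 3 ✓; rule 4 ✓.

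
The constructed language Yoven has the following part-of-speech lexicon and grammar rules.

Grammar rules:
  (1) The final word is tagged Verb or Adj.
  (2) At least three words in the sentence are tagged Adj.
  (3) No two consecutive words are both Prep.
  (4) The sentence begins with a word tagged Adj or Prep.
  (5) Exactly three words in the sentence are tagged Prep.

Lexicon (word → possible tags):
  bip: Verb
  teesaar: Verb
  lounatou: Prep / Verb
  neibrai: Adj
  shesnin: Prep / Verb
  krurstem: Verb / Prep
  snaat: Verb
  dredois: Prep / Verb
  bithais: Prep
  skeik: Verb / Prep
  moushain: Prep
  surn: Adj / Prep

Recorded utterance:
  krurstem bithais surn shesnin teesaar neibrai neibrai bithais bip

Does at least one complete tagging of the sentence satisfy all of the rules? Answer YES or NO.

Candidates per position — 1:krurstem {Verb,Prep}; 2:bithais {Prep}; 3:surn {Adj,Prep}; 4:shesnin {Prep,Verb}; 5:teesaar {Verb}; 6:neibrai {Adj}; 7:neibrai {Adj}; 8:bithais {Prep}; 9:bip {Verb}.
Every candidate sequence violates at least one rule; no consistent tagging exists.

NO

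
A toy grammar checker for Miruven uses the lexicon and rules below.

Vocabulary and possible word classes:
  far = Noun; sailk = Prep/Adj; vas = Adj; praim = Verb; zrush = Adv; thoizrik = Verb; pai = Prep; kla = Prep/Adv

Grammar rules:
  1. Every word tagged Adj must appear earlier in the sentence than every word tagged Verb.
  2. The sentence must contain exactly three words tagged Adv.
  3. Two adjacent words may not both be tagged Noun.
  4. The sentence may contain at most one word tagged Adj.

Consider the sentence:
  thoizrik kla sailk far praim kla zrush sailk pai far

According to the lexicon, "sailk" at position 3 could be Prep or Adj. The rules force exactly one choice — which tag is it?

Prep

Candidates per position — 1:thoizrik {Verb}; 2:kla {Prep,Adv}; 3:sailk {Prep,Adj}; 4:far {Noun}; 5:praim {Verb}; 6:kla {Prep,Adv}; 7:zrush {Adv}; 8:sailk {Prep,Adj}; 9:pai {Prep}; 10:far {Noun}.
Position 2: tagging it Prep would leave rule 2 unsatisfiable, so it must be Adv.
Position 3: tagging it Adj would leave rule 1 unsatisfiable, so it must be Prep.
Position 6: tagging it Prep would leave rule 2 unsatisfiable, so it must be Adv.
Position 8: tagging it Adj would leave rule 1 unsatisfiable, so it must be Prep.
So the tagging must be: Verb Adv Prep Noun Verb Adv Adv Prep Prep Noun.
Rule-by-rule: rule 1 ✓; rule 2 ✓; rule 3 ✓; rule 4 ✓.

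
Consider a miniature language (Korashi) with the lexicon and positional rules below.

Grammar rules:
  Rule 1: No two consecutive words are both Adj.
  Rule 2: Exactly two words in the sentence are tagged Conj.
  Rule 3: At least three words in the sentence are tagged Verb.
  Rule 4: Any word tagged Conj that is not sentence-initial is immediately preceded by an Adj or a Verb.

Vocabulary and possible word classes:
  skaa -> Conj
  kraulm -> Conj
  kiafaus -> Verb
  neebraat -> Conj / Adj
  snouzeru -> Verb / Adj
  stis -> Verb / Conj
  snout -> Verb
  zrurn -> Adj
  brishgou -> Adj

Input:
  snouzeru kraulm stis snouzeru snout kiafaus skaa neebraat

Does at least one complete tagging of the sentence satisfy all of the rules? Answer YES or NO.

Candidates per position — 1:snouzeru {Verb,Adj}; 2:kraulm {Conj}; 3:stis {Verb,Conj}; 4:snouzeru {Verb,Adj}; 5:snout {Verb}; 6:kiafaus {Verb}; 7:skaa {Conj}; 8:neebraat {Conj,Adj}.
One satisfying assignment: Adj Conj Verb Verb Verb Verb Conj Adj.
Checking: rule 1 holds; rule 2 holds; rule 3 holds; rule 4 holds.

YES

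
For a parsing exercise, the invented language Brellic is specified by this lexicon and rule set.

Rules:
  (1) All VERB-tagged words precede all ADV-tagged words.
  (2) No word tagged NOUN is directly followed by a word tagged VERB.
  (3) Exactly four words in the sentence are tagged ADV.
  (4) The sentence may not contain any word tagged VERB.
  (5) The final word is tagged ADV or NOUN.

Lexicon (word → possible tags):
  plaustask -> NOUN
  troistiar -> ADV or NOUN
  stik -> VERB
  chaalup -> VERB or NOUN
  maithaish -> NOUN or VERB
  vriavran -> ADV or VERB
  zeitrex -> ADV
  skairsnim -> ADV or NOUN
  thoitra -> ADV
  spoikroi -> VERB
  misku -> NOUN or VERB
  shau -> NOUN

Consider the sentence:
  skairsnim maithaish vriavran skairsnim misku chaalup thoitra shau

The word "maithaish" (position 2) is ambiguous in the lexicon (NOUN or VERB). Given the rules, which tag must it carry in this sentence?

NOUN

Candidates per position — 1:skairsnim {ADV,NOUN}; 2:maithaish {NOUN,VERB}; 3:vriavran {ADV,VERB}; 4:skairsnim {ADV,NOUN}; 5:misku {NOUN,VERB}; 6:chaalup {VERB,NOUN}; 7:thoitra {ADV}; 8:shau {NOUN}.
Position 1: tagging it NOUN would leave rule 3 unsatisfiable, so it must be ADV.
Position 2: tagging it VERB would leave rule 1 unsatisfiable, so it must be NOUN.
Position 3: tagging it VERB would leave rule 1 unsatisfiable, so it must be ADV.
Position 4: tagging it NOUN would leave rule 3 unsatisfiable, so it must be ADV.
Position 5: tagging it VERB would leave rule 1 unsatisfiable, so it must be NOUN.
Position 6: tagging it VERB would leave rule 1 unsatisfiable, so it must be NOUN.
So the tagging must be: ADV NOUN ADV ADV NOUN NOUN ADV NOUN.
Rule-by-rule: rule 1 satisfied; rule 2 satisfied; rule 3 satisfied; rule 4 satisfied; rule 5 satisfied.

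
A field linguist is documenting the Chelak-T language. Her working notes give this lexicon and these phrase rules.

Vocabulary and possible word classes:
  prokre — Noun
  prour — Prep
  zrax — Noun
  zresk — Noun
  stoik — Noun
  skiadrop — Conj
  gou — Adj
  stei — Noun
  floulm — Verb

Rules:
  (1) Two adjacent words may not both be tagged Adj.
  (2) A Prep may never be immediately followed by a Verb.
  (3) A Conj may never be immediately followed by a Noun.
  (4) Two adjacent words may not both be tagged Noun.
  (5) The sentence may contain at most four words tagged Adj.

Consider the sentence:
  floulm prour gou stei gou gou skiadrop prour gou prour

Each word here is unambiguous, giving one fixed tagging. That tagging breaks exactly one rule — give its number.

1

Fixed tagging: Verb Prep Adj Noun Adj Adj Conj Prep Adj Prep.
Checking each rule: R1 fail, R2 pass, R3 pass, R4 pass, R5 pass.
Only rule 1 fails.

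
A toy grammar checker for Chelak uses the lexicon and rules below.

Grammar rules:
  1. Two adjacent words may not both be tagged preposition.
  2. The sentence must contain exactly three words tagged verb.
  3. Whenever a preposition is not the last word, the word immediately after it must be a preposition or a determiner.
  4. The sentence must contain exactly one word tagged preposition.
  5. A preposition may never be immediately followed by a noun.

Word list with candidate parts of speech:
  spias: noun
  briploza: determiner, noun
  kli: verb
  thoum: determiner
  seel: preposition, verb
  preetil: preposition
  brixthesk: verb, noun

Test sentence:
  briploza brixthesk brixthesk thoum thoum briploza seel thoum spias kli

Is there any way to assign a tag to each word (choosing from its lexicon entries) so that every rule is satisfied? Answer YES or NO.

Candidates per position — 1:briploza {determiner,noun}; 2:brixthesk {verb,noun}; 3:brixthesk {verb,noun}; 4:thoum {determiner}; 5:thoum {determiner}; 6:briploza {determiner,noun}; 7:seel {preposition,verb}; 8:thoum {determiner}; 9:spias {noun}; 10:kli {verb}.
One satisfying assignment: noun verb verb determiner determiner noun preposition determiner noun verb.
Rule-by-rule: rule 1 holds; rule 2 holds; rule 3 holds; rule 4 holds; rule 5 holds.

YES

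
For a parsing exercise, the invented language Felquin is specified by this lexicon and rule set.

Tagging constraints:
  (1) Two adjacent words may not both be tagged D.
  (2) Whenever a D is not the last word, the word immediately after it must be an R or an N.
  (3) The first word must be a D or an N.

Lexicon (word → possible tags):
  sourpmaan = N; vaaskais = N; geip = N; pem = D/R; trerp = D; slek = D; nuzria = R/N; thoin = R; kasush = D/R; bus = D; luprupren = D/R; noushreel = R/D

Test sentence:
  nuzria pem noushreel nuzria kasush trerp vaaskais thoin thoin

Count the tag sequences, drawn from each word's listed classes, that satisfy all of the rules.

Candidates per position — 1:nuzria {R,N}; 2:pem {D,R}; 3:noushreel {R,D}; 4:nuzria {R,N}; 5:kasush {D,R}; 6:trerp {D}; 7:vaaskais {N}; 8:thoin {R}; 9:thoin {R}.
There are 32 candidate sequences in total.
Checking each against the rules leaves 6 sequences.
Count = 6.

6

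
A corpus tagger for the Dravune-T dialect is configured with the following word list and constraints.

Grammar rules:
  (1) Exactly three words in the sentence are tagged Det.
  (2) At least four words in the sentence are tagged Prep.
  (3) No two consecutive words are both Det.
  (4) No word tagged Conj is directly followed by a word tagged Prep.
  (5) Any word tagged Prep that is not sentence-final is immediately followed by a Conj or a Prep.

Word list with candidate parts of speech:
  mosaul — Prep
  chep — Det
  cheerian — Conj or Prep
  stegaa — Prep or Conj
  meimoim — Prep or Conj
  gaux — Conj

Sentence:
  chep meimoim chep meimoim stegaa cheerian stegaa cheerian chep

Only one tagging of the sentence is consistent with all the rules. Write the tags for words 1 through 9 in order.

Candidates per position — 1:chep {Det}; 2:meimoim {Prep,Conj}; 3:chep {Det}; 4:meimoim {Prep,Conj}; 5:stegaa {Prep,Conj}; 6:cheerian {Conj,Prep}; 7:stegaa {Prep,Conj}; 8:cheerian {Conj,Prep}; 9:chep {Det}.
If word 2 were Prep, no tagging could satisfy rule 5; so word 2 is Conj.
If word 8 were Prep, no tagging could satisfy rule 5; so word 8 is Conj.
If word 4 were Conj, no tagging could satisfy rule 2; so word 4 is Prep.
If word 5 were Conj, no tagging could satisfy rule 2; so word 5 is Prep.
If word 6 were Conj, no tagging could satisfy rule 2; so word 6 is Prep.
If word 7 were Conj, no tagging could satisfy rule 2; so word 7 is Prep.
That leaves exactly one tagging: Det Conj Det Prep Prep Prep Prep Conj Det.
Check: rule 1 holds; rule 2 holds; rule 3 holds; rule 4 holds; rule 5 holds.

Det Conj Det Prep Prep Prep Prep Conj Det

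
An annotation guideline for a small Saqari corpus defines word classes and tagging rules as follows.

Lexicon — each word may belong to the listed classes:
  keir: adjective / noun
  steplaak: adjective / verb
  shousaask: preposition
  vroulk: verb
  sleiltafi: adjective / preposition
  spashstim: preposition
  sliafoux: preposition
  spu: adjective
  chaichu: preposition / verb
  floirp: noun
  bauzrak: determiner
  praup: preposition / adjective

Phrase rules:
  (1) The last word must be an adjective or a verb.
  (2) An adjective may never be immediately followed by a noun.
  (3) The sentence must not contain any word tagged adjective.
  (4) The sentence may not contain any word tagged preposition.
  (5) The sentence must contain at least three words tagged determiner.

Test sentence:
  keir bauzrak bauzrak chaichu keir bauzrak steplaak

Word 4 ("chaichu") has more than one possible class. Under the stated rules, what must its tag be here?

verb

Candidates per position — 1:keir {adjective,noun}; 2:bauzrak {determiner}; 3:bauzrak {determiner}; 4:chaichu {preposition,verb}; 5:keir {adjective,noun}; 6:bauzrak {determiner}; 7:steplaak {adjective,verb}.
Position 1: adjective is ruled out by rule 3; that leaves noun.
Position 4: preposition is ruled out by rule 4; that leaves verb.
Position 5: adjective is ruled out by rule 3; that leaves noun.
Position 7: adjective is ruled out by rule 3; that leaves verb.
That leaves exactly one tagging: noun determiner determiner verb noun determiner verb.
Rule-by-rule: rule 1 ✓; rule 2 ✓; rule 3 ✓; rule 4 ✓; rule 5 ✓.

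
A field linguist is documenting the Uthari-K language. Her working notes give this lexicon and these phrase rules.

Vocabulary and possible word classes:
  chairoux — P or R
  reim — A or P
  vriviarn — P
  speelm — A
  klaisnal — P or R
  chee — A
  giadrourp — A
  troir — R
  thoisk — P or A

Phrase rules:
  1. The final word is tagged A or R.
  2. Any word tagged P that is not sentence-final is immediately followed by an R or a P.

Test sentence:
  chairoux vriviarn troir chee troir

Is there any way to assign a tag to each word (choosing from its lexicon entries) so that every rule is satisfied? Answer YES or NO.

YES

Candidates per position — 1:chairoux {P,R}; 2:vriviarn {P}; 3:troir {R}; 4:chee {A}; 5:troir {R}.
One satisfying assignment: R P R A R.
Check: rule 1 ok; rule 2 ok.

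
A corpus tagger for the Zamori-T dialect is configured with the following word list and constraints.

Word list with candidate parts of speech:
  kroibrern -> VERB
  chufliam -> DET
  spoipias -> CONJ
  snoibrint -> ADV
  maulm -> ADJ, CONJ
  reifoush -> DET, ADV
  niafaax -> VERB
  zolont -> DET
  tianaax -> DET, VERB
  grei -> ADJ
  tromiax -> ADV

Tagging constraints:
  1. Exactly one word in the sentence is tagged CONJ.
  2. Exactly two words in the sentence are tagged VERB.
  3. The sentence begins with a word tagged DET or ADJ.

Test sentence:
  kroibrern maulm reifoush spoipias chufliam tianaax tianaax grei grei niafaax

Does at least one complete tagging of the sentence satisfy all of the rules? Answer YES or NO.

NO

Candidates per position — 1:kroibrern {VERB}; 2:maulm {ADJ,CONJ}; 3:reifoush {DET,ADV}; 4:spoipias {CONJ}; 5:chufliam {DET}; 6:tianaax {DET,VERB}; 7:tianaax {DET,VERB}; 8:grei {ADJ}; 9:grei {ADJ}; 10:niafaax {VERB}.
Rule 3 cannot be satisfied by any choice of tags from the lexicon.
So there is no consistent tagging.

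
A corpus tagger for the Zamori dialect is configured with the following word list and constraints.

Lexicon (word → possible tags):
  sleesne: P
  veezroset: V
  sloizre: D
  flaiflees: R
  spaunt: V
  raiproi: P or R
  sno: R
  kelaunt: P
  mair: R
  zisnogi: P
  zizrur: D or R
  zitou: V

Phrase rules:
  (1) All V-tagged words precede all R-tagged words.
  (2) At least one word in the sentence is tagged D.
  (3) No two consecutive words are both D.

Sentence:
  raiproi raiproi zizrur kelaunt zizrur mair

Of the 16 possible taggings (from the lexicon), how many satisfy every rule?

Candidates per position — 1:raiproi {P,R}; 2:raiproi {P,R}; 3:zizrur {D,R}; 4:kelaunt {P}; 5:zizrur {D,R}; 6:mair {R}.
There are 16 candidate sequences in total.
Checking each against the rules leaves 12 sequences.
Count = 12.

12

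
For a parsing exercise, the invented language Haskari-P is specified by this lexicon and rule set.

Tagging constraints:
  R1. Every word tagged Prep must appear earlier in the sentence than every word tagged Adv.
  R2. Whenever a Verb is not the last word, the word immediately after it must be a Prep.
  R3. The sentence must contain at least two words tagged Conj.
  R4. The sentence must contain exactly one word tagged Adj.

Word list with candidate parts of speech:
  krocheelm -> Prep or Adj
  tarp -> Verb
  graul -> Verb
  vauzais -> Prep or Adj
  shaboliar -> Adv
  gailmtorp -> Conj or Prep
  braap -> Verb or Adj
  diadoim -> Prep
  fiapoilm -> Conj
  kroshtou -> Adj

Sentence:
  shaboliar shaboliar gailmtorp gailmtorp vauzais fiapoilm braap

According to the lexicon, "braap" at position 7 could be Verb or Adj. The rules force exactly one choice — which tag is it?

Candidates per position — 1:shaboliar {Adv}; 2:shaboliar {Adv}; 3:gailmtorp {Conj,Prep}; 4:gailmtorp {Conj,Prep}; 5:vauzais {Prep,Adj}; 6:fiapoilm {Conj}; 7:braap {Verb,Adj}.
If word 3 were Prep, no tagging could satisfy rule 1; so word 3 is Conj.
If word 4 were Prep, no tagging could satisfy rule 1; so word 4 is Conj.
If word 5 were Prep, no tagging could satisfy rule 1; so word 5 is Adj.
If word 7 were Adj, no tagging could satisfy rule 4; so word 7 is Verb.
The unique satisfying tagging is: Adv Adv Conj Conj Adj Conj Verb.
Check: rule 1 holds; rule 2 holds; rule 3 holds; rule 4 holds.

Verb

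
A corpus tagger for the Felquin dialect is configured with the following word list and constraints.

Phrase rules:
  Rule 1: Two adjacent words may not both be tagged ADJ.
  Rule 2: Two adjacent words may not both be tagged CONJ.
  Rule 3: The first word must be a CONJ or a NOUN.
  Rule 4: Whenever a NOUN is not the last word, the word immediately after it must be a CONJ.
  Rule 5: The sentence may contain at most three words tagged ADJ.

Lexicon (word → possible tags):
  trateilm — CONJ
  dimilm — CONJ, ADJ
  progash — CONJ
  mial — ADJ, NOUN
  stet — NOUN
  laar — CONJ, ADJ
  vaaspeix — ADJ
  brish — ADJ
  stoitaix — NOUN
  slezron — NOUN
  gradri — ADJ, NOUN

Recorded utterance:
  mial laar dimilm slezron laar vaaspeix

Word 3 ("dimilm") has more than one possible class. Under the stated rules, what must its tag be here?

ADJ

Candidates per position — 1:mial {ADJ,NOUN}; 2:laar {CONJ,ADJ}; 3:dimilm {CONJ,ADJ}; 4:slezron {NOUN}; 5:laar {CONJ,ADJ}; 6:vaaspeix {ADJ}.
At position 1, choosing ADJ makes rule 3 impossible to satisfy; hence NOUN.
At position 2, choosing ADJ makes rule 4 impossible to satisfy; hence CONJ.
At position 3, choosing CONJ makes rule 2 impossible to satisfy; hence ADJ.
At position 5, choosing ADJ makes rule 1 impossible to satisfy; hence CONJ.
That leaves exactly one tagging: NOUN CONJ ADJ NOUN CONJ ADJ.
Check: rule 1 satisfied; rule 2 satisfied; rule 3 satisfied; rule 4 satisfied; rule 5 satisfied.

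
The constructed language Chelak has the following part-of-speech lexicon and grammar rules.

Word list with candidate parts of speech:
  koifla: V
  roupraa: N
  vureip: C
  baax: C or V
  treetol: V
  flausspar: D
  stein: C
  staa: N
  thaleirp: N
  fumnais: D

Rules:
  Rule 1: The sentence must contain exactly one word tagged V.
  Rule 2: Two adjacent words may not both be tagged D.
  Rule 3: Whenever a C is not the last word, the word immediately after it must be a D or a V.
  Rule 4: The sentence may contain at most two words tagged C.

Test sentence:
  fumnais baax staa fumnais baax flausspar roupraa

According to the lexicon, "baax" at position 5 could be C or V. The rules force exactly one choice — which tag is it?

Candidates per position — 1:fumnais {D}; 2:baax {C,V}; 3:staa {N}; 4:fumnais {D}; 5:baax {C,V}; 6:flausspar {D}; 7:roupraa {N}.
Position 2: tagging it C would leave rule 3 unsatisfiable, so it must be V.
Position 5: tagging it V would leave rule 1 unsatisfiable, so it must be C.
The unique satisfying tagging is: D V N D C D N.
Rule-by-rule: rule 1 holds; rule 2 holds; rule 3 holds; rule 4 holds.

C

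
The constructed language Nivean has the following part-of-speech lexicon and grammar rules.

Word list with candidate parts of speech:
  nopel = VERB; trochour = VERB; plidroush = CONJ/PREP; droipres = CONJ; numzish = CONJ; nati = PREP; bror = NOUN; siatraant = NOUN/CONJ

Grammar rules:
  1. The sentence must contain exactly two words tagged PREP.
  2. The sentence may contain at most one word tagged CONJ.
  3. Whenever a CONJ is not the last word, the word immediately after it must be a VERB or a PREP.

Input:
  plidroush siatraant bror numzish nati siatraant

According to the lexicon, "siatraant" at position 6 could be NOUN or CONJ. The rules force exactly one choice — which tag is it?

Candidates per position — 1:plidroush {CONJ,PREP}; 2:siatraant {NOUN,CONJ}; 3:bror {NOUN}; 4:numzish {CONJ}; 5:nati {PREP}; 6:siatraant {NOUN,CONJ}.
Position 1: CONJ is ruled out by rule 1; that leaves PREP.
Position 2: CONJ is ruled out by rule 2; that leaves NOUN.
Position 6: CONJ is ruled out by rule 2; that leaves NOUN.
The only consistent sequence is: PREP NOUN NOUN CONJ PREP NOUN.
Rule-by-rule: rule 1 satisfied; rule 2 satisfied; rule 3 satisfied.

NOUN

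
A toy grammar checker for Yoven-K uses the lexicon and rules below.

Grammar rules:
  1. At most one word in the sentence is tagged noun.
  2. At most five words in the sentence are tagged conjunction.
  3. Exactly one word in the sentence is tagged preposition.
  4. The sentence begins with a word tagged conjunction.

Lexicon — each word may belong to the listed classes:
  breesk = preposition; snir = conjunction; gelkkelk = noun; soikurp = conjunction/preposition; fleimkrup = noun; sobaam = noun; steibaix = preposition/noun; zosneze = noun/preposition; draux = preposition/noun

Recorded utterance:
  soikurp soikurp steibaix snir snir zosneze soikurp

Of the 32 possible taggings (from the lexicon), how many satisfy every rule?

2

Candidates per position — 1:soikurp {conjunction,preposition}; 2:soikurp {conjunction,preposition}; 3:steibaix {preposition,noun}; 4:snir {conjunction}; 5:snir {conjunction}; 6:zosneze {noun,preposition}; 7:soikurp {conjunction,preposition}.
There are 32 candidate sequences in total.
The sequences that satisfy every rule: conjunction conjunction preposition conjunction conjunction noun conjunction; conjunction conjunction noun conjunction conjunction preposition conjunction.
Count = 2.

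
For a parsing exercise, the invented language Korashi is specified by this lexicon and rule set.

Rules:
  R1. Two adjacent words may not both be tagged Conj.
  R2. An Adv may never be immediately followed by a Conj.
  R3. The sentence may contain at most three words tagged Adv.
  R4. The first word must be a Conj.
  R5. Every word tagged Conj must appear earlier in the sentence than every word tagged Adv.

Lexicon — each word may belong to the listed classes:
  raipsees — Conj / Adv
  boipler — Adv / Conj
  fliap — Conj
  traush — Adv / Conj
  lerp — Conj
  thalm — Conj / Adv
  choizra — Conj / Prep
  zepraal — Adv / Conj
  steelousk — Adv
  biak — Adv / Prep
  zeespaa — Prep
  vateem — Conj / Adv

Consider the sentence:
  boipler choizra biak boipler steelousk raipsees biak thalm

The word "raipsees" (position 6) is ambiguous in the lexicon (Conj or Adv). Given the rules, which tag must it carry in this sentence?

Adv

Candidates per position — 1:boipler {Adv,Conj}; 2:choizra {Conj,Prep}; 3:biak {Adv,Prep}; 4:boipler {Adv,Conj}; 5:steelousk {Adv}; 6:raipsees {Conj,Adv}; 7:biak {Adv,Prep}; 8:thalm {Conj,Adv}.
If word 1 were Adv, no tagging could satisfy rule 4; so word 1 is Conj.
If word 2 were Conj, no tagging could satisfy rule 1; so word 2 is Prep.
If word 6 were Conj, no tagging could satisfy rule 2; so word 6 is Adv.
If word 8 were Conj, no tagging could satisfy rule 5; so word 8 is Adv.
If word 3 were Adv, no tagging could satisfy rule 3; so word 3 is Prep.
If word 4 were Adv, no tagging could satisfy rule 3; so word 4 is Conj.
If word 7 were Adv, no tagging could satisfy rule 3; so word 7 is Prep.
So the tagging must be: Conj Prep Prep Conj Adv Adv Prep Adv.
Rule-by-rule: rule 1 ok; rule 2 ok; rule 3 ok; rule 4 ok; rule 5 ok.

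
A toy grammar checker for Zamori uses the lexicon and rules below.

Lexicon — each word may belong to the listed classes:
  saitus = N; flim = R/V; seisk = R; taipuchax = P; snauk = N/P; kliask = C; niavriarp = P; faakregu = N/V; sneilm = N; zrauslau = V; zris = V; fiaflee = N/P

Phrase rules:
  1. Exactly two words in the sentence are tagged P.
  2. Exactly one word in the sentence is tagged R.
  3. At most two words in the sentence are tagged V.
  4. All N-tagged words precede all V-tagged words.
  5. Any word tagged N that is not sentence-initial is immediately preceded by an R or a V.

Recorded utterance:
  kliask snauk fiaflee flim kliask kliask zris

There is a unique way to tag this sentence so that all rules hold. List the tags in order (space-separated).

Candidates per position — 1:kliask {C}; 2:snauk {N,P}; 3:fiaflee {N,P}; 4:flim {R,V}; 5:kliask {C}; 6:kliask {C}; 7:zris {V}.
Word 2 cannot be N — rule 1 would then fail for every completion. It is P.
Word 3 cannot be N — rule 1 would then fail for every completion. It is P.
Word 4 cannot be V — rule 2 would then fail for every completion. It is R.
The only consistent sequence is: C P P R C C V.
Checking: rule 1 holds; rule 2 holds; rule 3 holds; rule 4 holds; rule 5 holds.

C P P R C C V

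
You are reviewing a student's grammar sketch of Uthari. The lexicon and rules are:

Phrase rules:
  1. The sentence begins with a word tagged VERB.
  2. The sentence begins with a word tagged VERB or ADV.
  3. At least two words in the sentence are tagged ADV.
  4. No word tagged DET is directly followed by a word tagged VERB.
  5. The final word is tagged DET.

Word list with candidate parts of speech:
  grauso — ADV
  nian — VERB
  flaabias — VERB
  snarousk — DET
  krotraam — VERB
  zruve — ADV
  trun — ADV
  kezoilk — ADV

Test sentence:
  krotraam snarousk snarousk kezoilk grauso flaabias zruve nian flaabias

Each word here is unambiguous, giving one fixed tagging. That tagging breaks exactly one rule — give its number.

5

Fixed tagging: VERB DET DET ADV ADV VERB ADV VERB VERB.
Applying the rules: R1 ok, R2 ok, R3 ok, R4 ok, R5 fails.
Only rule 5 fails.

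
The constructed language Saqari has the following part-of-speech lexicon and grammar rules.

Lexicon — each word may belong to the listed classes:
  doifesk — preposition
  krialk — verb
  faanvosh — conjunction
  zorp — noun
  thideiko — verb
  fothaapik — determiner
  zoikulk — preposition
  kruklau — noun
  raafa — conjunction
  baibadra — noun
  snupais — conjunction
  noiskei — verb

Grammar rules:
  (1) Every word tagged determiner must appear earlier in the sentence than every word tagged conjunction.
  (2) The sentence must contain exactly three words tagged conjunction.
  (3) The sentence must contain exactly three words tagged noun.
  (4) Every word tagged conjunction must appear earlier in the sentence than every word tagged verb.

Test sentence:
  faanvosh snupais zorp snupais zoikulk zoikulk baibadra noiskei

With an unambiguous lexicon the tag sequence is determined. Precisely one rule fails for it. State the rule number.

Fixed tagging: conjunction conjunction noun conjunction preposition preposition noun verb.
Applying the rules: R1 ok, R2 ok, R3 fails, R4 ok.
Only rule 3 fails.

3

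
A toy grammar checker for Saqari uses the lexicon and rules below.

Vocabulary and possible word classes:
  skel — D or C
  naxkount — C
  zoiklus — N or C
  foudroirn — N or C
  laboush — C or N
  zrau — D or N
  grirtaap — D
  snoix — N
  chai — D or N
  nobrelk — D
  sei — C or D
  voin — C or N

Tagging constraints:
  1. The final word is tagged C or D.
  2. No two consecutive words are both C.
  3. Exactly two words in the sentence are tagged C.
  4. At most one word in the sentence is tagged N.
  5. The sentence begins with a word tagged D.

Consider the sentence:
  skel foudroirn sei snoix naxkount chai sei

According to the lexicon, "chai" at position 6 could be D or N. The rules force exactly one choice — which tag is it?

D

Candidates per position — 1:skel {D,C}; 2:foudroirn {N,C}; 3:sei {C,D}; 4:snoix {N}; 5:naxkount {C}; 6:chai {D,N}; 7:sei {C,D}.
Position 1: tagging it C would leave rule 5 unsatisfiable, so it must be D.
Position 2: tagging it N would leave rule 4 unsatisfiable, so it must be C.
Position 3: tagging it C would leave rule 2 unsatisfiable, so it must be D.
Position 6: tagging it N would leave rule 4 unsatisfiable, so it must be D.
Position 7: tagging it C would leave rule 3 unsatisfiable, so it must be D.
The only consistent sequence is: D C D N C D D.
Checking: rule 1 satisfied; rule 2 satisfied; rule 3 satisfied; rule 4 satisfied; rule 5 satisfied.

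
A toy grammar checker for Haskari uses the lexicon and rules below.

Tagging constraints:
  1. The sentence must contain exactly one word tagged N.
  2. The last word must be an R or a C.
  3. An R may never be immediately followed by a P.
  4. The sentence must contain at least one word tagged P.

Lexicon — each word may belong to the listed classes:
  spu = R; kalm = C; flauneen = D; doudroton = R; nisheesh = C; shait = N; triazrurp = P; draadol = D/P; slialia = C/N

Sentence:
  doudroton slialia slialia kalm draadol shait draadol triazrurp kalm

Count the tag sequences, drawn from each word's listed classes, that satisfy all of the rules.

4

Candidates per position — 1:doudroton {R}; 2:slialia {C,N}; 3:slialia {C,N}; 4:kalm {C}; 5:draadol {D,P}; 6:shait {N}; 7:draadol {D,P}; 8:triazrurp {P}; 9:kalm {C}.
There are 16 candidate sequences in total.
The sequences that satisfy every rule: R C C C D N D P C; R C C C D N P P C; R C C C P N D P C; R C C C P N P P C.
Count = 4.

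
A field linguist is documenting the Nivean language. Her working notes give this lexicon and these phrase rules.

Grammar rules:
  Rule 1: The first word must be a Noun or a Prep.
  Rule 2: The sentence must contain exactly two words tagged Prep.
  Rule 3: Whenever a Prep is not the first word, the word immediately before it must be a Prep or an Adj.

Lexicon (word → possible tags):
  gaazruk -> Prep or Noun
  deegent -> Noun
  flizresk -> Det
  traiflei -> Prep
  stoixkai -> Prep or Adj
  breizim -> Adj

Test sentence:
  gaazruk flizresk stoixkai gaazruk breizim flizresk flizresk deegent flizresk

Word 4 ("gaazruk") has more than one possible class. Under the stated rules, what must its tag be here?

Candidates per position — 1:gaazruk {Prep,Noun}; 2:flizresk {Det}; 3:stoixkai {Prep,Adj}; 4:gaazruk {Prep,Noun}; 5:breizim {Adj}; 6:flizresk {Det}; 7:flizresk {Det}; 8:deegent {Noun}; 9:flizresk {Det}.
Position 3: tagging it Prep would leave rule 3 unsatisfiable, so it must be Adj.
Position 4: tagging it Noun would leave rule 2 unsatisfiable, so it must be Prep.
Position 1: tagging it Noun would leave rule 2 unsatisfiable, so it must be Prep.
That leaves exactly one tagging: Prep Det Adj Prep Adj Det Det Noun Det.
Rule-by-rule: rule 1 ✓; rule 2 ✓; rule 3 ✓.

Prep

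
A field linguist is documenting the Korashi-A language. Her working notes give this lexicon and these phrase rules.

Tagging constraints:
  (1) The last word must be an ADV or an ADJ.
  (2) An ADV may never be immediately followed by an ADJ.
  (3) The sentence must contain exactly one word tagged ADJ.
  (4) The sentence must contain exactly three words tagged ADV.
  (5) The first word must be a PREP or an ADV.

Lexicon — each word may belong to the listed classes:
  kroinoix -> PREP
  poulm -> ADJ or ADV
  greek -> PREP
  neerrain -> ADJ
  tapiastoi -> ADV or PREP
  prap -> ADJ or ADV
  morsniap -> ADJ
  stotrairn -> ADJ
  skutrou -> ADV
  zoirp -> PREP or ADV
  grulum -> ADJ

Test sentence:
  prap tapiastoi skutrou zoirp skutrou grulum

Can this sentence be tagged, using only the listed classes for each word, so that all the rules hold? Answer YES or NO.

Candidates per position — 1:prap {ADJ,ADV}; 2:tapiastoi {ADV,PREP}; 3:skutrou {ADV}; 4:zoirp {PREP,ADV}; 5:skutrou {ADV}; 6:grulum {ADJ}.
Rule 2 cannot be satisfied by any choice of tags from the lexicon.
So there is no consistent tagging.

NO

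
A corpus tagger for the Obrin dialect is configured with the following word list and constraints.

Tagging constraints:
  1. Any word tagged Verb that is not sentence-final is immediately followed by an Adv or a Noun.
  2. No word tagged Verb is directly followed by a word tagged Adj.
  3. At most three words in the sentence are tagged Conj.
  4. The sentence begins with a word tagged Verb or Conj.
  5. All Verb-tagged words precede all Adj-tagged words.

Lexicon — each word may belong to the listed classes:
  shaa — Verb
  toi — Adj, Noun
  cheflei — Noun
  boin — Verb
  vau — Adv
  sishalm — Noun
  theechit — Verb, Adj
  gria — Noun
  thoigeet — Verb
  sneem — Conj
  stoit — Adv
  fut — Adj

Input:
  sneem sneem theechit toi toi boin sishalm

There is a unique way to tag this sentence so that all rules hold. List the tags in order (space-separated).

Conj Conj Verb Noun Noun Verb Noun

Candidates per position — 1:sneem {Conj}; 2:sneem {Conj}; 3:theechit {Verb,Adj}; 4:toi {Adj,Noun}; 5:toi {Adj,Noun}; 6:boin {Verb}; 7:sishalm {Noun}.
Position 3: tagging it Adj would leave rule 5 unsatisfiable, so it must be Verb.
Position 4: tagging it Adj would leave rule 1 unsatisfiable, so it must be Noun.
Position 5: tagging it Adj would leave rule 5 unsatisfiable, so it must be Noun.
So the tagging must be: Conj Conj Verb Noun Noun Verb Noun.
Rule-by-rule: rule 1 holds; rule 2 holds; rule 3 holds; rule 4 holds; rule 5 holds.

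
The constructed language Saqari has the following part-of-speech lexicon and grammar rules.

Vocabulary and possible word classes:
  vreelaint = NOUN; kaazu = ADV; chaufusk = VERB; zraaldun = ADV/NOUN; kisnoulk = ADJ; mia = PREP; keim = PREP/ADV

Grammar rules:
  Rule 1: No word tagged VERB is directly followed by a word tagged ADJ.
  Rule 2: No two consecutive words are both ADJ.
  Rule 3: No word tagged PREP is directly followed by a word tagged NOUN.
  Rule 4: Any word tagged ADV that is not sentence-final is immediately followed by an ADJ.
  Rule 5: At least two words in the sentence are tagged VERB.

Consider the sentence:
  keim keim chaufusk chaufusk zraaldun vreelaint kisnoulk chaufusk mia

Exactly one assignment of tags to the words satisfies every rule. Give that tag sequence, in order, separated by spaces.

PREP PREP VERB VERB NOUN NOUN ADJ VERB PREP

Candidates per position — 1:keim {PREP,ADV}; 2:keim {PREP,ADV}; 3:chaufusk {VERB}; 4:chaufusk {VERB}; 5:zraaldun {ADV,NOUN}; 6:vreelaint {NOUN}; 7:kisnoulk {ADJ}; 8:chaufusk {VERB}; 9:mia {PREP}.
Word 1 cannot be ADV — rule 4 would then fail for every completion. It is PREP.
Word 2 cannot be ADV — rule 4 would then fail for every completion. It is PREP.
Word 5 cannot be ADV — rule 4 would then fail for every completion. It is NOUN.
The unique satisfying tagging is: PREP PREP VERB VERB NOUN NOUN ADJ VERB PREP.
Verifying each rule — rule 1 holds; rule 2 holds; rule 3 holds; rule 4 holds; rule 5 holds.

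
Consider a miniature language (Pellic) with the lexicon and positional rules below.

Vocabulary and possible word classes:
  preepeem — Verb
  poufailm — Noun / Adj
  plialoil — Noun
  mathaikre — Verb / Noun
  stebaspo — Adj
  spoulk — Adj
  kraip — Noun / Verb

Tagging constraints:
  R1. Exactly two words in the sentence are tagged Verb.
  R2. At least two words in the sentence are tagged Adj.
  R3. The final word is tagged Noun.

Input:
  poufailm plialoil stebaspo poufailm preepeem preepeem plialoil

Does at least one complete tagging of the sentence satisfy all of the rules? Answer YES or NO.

Candidates per position — 1:poufailm {Noun,Adj}; 2:plialoil {Noun}; 3:stebaspo {Adj}; 4:poufailm {Noun,Adj}; 5:preepeem {Verb}; 6:preepeem {Verb}; 7:plialoil {Noun}.
One satisfying assignment: Adj Noun Adj Adj Verb Verb Noun.
Rule-by-rule: rule 1 ok; rule 2 ok; rule 3 ok.

YES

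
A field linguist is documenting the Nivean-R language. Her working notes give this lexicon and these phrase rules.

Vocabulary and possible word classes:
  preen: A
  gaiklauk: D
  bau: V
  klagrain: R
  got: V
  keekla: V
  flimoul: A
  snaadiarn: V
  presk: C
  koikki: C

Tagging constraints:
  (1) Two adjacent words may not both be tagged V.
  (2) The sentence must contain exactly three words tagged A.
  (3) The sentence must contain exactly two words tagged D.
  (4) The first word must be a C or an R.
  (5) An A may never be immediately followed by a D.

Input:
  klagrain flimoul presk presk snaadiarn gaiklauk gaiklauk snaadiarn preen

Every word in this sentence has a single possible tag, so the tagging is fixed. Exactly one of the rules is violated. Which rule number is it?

Fixed tagging: R A C C V D D V A.
Rule check: R1 ✓, R2 ✗, R3 ✓, R4 ✓, R5 ✓.
Only rule 2 fails.

2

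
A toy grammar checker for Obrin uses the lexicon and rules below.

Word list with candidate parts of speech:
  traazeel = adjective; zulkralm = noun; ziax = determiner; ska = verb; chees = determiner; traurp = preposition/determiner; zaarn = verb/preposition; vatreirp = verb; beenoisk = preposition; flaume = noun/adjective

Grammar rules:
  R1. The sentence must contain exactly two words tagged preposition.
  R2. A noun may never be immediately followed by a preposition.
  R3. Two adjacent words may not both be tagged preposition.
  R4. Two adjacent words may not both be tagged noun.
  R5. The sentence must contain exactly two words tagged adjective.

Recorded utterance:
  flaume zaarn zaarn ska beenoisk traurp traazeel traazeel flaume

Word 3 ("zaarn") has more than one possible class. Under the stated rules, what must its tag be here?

preposition

Candidates per position — 1:flaume {noun,adjective}; 2:zaarn {verb,preposition}; 3:zaarn {verb,preposition}; 4:ska {verb}; 5:beenoisk {preposition}; 6:traurp {preposition,determiner}; 7:traazeel {adjective}; 8:traazeel {adjective}; 9:flaume {noun,adjective}.
Word 1 cannot be adjective — rule 5 would then fail for every completion. It is noun.
Word 2 cannot be preposition — rule 2 would then fail for every completion. It is verb.
Word 6 cannot be preposition — rule 3 would then fail for every completion. It is determiner.
Word 9 cannot be adjective — rule 5 would then fail for every completion. It is noun.
Word 3 cannot be verb — rule 1 would then fail for every completion. It is preposition.
The unique satisfying tagging is: noun verb preposition verb preposition determiner adjective adjective noun.
Check: rule 1 satisfied; rule 2 satisfied; rule 3 satisfied; rule 4 satisfied; rule 5 satisfied.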